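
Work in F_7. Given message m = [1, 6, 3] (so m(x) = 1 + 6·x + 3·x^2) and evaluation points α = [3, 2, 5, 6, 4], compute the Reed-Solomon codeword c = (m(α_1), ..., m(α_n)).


c = [4, 4, 1, 5, 3]

Message polynomial: m(x) = 1 + 6·x + 3·x^2 (mod 7).
For each evaluation point α_i, compute m(α_i) mod 7:
  α_1 = 3: Horner steps 3 → 1 → 4, so m(3) = 4.
  α_2 = 2: Horner steps 3 → 5 → 4, so m(2) = 4.
  α_3 = 5: Horner steps 3 → 0 → 1, so m(5) = 1.
  α_4 = 6: Horner steps 3 → 3 → 5, so m(6) = 5.
  α_5 = 4: Horner steps 3 → 4 → 3, so m(4) = 3.
Codeword c = [4, 4, 1, 5, 3] ∈ F_7^5.


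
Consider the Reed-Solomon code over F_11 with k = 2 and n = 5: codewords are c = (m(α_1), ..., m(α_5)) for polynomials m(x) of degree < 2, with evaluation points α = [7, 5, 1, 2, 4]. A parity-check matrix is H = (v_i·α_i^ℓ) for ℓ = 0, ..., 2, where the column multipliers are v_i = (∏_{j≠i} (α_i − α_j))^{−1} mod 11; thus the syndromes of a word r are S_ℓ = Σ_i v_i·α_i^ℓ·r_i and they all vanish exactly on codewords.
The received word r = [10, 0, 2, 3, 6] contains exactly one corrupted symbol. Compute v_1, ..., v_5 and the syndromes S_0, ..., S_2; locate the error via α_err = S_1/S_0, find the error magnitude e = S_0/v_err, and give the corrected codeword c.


S = (6, 1, 2), error at position 4, error magnitude e = 7, c = [10, 0, 2, 7, 6].

Step 1: column multipliers v_i = (∏_{j≠i}(α_i − α_j))^{−1} mod 11.
  i = 1 (α = 7): (7−5)(7−1)(7−2)(7−4) = 2·6·5·3 = 180 ≡ 4, so v_1 = 4^{−1} = 3 (mod 11).
  i = 2 (α = 5): (5−7)(5−1)(5−2)(5−4) = (−2)·4·3·1 = −24 ≡ 9, so v_2 = 9^{−1} = 5 (mod 11).
  i = 3 (α = 1): (1−7)(1−5)(1−2)(1−4) = (−6)·(−4)·(−1)·(−3) = 72 ≡ 6, so v_3 = 6^{−1} = 2 (mod 11).
  i = 4 (α = 2): (2−7)(2−5)(2−1)(2−4) = (−5)·(−3)·1·(−2) = −30 ≡ 3, so v_4 = 3^{−1} = 4 (mod 11).
  i = 5 (α = 4): (4−7)(4−5)(4−1)(4−2) = (−3)·(−1)·3·2 = 18 ≡ 7, so v_5 = 7^{−1} = 8 (mod 11).
  v = [3, 5, 2, 4, 8].
Step 2: syndromes of r = [10, 0, 2, 3, 6] (all sums mod 11).
  S_0 = Σ v_i r_i = 3·10 + 5·0 + 2·2 + 4·3 + 8·6 = 94 ≡ 6.
  S_1 = Σ v_i α_i r_i = 3·7·10 + 5·5·0 + 2·1·2 + 4·2·3 + 8·4·6 = 430 ≡ 1.
  α_i^2 mod 11 = [5, 3, 1, 4, 5].
  S_2 = Σ v_i α_i^2 r_i = 3·5·10 + 5·3·0 + 2·1·2 + 4·4·3 + 8·5·6 = 442 ≡ 2.
  S = (6, 1, 2) ≠ 0, so r is not a codeword (an error is present).
Step 3: locate the error. For a single error e at position i, S_ℓ = v_i·e·α_i^ℓ, so α_err = S_1/S_0.
  S_0^{−1} = 6^{−1} = 2 (mod 11), so α_err = 1·2 = 2 ≡ 2 = α_4. Error position i = 4.
  Consistency check: S_2/S_1 = 2·1 = 2 ≡ 2 = α_err ✓ (single-error assumption holds).
Step 4: error magnitude e = S_0/v_4 = S_0·∏_{j≠4}(α_4 − α_j) = 6·3 = 18 ≡ 7 (mod 11).
Step 5: correct position 4: c_4 = r_4 − e = 3 − 7 ≡ 7 (mod 11). Hence c = [10, 0, 2, 7, 6].
  Check: interpolating c through the α_i gives m(x) = 8 + 5·x (degree < 2) with m(α_i) = c_i for every i, so c is indeed a codeword.


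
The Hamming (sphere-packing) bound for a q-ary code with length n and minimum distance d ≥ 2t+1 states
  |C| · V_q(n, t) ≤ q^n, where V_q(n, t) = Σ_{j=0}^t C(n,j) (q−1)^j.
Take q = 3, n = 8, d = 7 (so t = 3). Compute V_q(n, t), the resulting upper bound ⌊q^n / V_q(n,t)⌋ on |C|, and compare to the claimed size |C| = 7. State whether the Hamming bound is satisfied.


V_q(n, t) = 577, q^n = 6561, Hamming bound = 11, |C| = 7 ≤ bound (satisfied).

Step 1: Compute V_q(n, t) = Σ_{j=0}^3 C(n, j) (q−1)^j.
  j = 0: C(8,0)·(2)^0 = 1·1 = 1.
  j = 1: C(8,1)·(2)^1 = 8·2 = 16.
  j = 2: C(8,2)·(2)^2 = 28·4 = 112.
  j = 3: C(8,3)·(2)^3 = 56·8 = 448.
  V_q(n, t) = 1 + 16 + 112 + 448 = 577.
Step 2: q^n = 3^8 = 6561.
Step 3: Hamming bound ⌊q^n / V_q(n,t)⌋ = ⌊6561/577⌋ = 11.
Step 4: Compare |C| = 7 to 11: satisfied.
The claimed |C| lies below the Hamming bound.


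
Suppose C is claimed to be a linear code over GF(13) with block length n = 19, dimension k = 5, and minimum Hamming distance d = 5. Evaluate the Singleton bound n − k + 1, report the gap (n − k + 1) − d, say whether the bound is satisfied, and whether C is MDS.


Singleton RHS = n − k + 1 = 15, slack = 10, bound satisfied, not MDS.

Singleton bound: d ≤ n − k + 1.
Here n = 19, k = 5, so n − k + 1 = 15.
Given d = 5, check d ≤ 15: YES.
Slack = (n − k + 1) − d = 10.
The code is NOT MDS (slack = 10 > 0).
Description: the claimed parameters are [19, 5, 5]_13; such a code would be non-MDS.


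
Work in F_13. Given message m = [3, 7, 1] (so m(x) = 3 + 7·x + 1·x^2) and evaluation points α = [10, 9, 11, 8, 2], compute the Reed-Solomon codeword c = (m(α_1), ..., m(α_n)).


c = [4, 4, 6, 6, 8]

Message polynomial: m(x) = 3 + 7·x + 1·x^2 (mod 13).
For each evaluation point α_i, compute m(α_i) mod 13:
  α_1 = 10: Horner steps 1 → 4 → 4, so m(10) = 4.
  α_2 = 9: Horner steps 1 → 3 → 4, so m(9) = 4.
  α_3 = 11: Horner steps 1 → 5 → 6, so m(11) = 6.
  α_4 = 8: Horner steps 1 → 2 → 6, so m(8) = 6.
  α_5 = 2: Horner steps 1 → 9 → 8, so m(2) = 8.
Codeword c = [4, 4, 6, 6, 8] ∈ F_13^5.


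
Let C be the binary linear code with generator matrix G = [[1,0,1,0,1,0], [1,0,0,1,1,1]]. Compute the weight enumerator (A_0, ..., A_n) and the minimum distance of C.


Weight distribution: A_0 = 1, A_3 = 2, A_4 = 1. Minimum distance d = 3.

Enumerate all 2^2 = 4 messages m ∈ F_2^2.
For each, compute codeword c = mG in F_2^6, then tally its weight.
  m = 00 → c = 000000, weight = 0.
  m = 10 → c = 101010, weight = 3.
  m = 01 → c = 100111, weight = 4.
  m = 11 → c = 001101, weight = 3.
Tally weights:
  weight 0: 1 codewords.
  weight 3: 2 codewords.
  weight 4: 1 codewords.
Minimum distance d = smallest w > 0 with A_w > 0 = 3.
Sanity: Σ A_w = 4 = 2^2 = 4 ✓.


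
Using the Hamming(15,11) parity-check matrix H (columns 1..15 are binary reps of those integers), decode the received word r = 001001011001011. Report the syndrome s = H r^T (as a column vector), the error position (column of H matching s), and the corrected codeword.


s = (1, 0, 0, 1)^T, error position = 9, corrected codeword c = 001001010001011

Compute s = H r^T mod 2 one row at a time:
  s_1 = 1 + 1 + 0 + 0 + 1 + 0 + 1 + 1 = 5 ≡ 1 (mod 2).
  s_2 = 0 + 0 + 1 + 0 + 1 + 0 + 1 + 1 = 4 ≡ 0 (mod 2).
  s_3 = 0 + 1 + 1 + 0 + 0 + 0 + 1 + 1 = 4 ≡ 0 (mod 2).
  s_4 = 0 + 1 + 0 + 0 + 1 + 0 + 0 + 1 = 3 ≡ 1 (mod 2).
s = (1, 0, 0, 1)^T — this equals column 9 of H (binary 1001), so error is at position 9.
Correct: flip bit 9 of r = 001001011001011 to get c = 001001010001011.


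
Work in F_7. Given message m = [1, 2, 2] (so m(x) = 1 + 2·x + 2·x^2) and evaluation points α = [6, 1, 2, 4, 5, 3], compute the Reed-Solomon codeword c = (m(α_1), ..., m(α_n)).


c = [1, 5, 6, 6, 5, 4]

Message polynomial: m(x) = 1 + 2·x + 2·x^2 (mod 7).
For each evaluation point α_i, compute m(α_i) mod 7:
  α_1 = 6: Horner steps 2 → 0 → 1, so m(6) = 1.
  α_2 = 1: Horner steps 2 → 4 → 5, so m(1) = 5.
  α_3 = 2: Horner steps 2 → 6 → 6, so m(2) = 6.
  α_4 = 4: Horner steps 2 → 3 → 6, so m(4) = 6.
  α_5 = 5: Horner steps 2 → 5 → 5, so m(5) = 5.
  α_6 = 3: Horner steps 2 → 1 → 4, so m(3) = 4.
Codeword c = [1, 5, 6, 6, 5, 4] ∈ F_7^6.


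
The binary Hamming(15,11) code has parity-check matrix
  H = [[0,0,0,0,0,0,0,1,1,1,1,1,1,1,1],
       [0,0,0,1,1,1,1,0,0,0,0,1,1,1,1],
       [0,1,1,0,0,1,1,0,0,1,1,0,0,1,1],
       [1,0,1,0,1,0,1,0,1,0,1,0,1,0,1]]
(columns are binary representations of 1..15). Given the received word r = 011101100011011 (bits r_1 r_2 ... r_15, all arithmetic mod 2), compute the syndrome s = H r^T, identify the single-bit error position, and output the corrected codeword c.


s = (0, 0, 1, 0)^T, error position = 2, corrected codeword c = 001101100011011

Compute s = H r^T mod 2 one row at a time:
  s_1 = 0 + 0 + 0 + 1 + 1 + 0 + 1 + 1 = 4 ≡ 0 (mod 2).
  s_2 = 1 + 0 + 1 + 1 + 1 + 0 + 1 + 1 = 6 ≡ 0 (mod 2).
  s_3 = 1 + 1 + 1 + 1 + 0 + 1 + 1 + 1 = 7 ≡ 1 (mod 2).
  s_4 = 0 + 1 + 0 + 1 + 0 + 1 + 0 + 1 = 4 ≡ 0 (mod 2).
s = (0, 0, 1, 0)^T — this equals column 2 of H (binary 0010), so error is at position 2.
Correct: flip bit 2 of r = 011101100011011 to get c = 001101100011011.


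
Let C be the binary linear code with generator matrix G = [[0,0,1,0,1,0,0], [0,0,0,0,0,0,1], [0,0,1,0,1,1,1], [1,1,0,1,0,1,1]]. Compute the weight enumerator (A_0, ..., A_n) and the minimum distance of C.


Weight distribution: A_0 = 1, A_1 = 2, A_2 = 2, A_3 = 3, A_4 = 3, A_5 = 2, A_6 = 2, A_7 = 1. Minimum distance d = 1.

Enumerate all 2^4 = 16 messages m ∈ F_2^4.
For each, compute codeword c = mG in F_2^7, then tally its weight.
  m = 0000 → c = 0000000, weight = 0.
  m = 1000 → c = 0010100, weight = 2.
  m = 0100 → c = 0000001, weight = 1.
  m = 1100 → c = 0010101, weight = 3.
  m = 0010 → c = 0010111, weight = 4.
  m = 1010 → c = 0000011, weight = 2.
  m = 0110 → c = 0010110, weight = 3.
  m = 1110 → c = 0000010, weight = 1.
  m = 0001 → c = 1101011, weight = 5.
  m = 1001 → c = 1111111, weight = 7.
  m = 0101 → c = 1101010, weight = 4.
  m = 1101 → c = 1111110, weight = 6.
  m = 0011 → c = 1111100, weight = 5.
  m = 1011 → c = 1101000, weight = 3.
  m = 0111 → c = 1111101, weight = 6.
  m = 1111 → c = 1101001, weight = 4.
Tally weights:
  weight 0: 1 codewords.
  weight 1: 2 codewords.
  weight 2: 2 codewords.
  weight 3: 3 codewords.
  weight 4: 3 codewords.
  weight 5: 2 codewords.
  weight 6: 2 codewords.
  weight 7: 1 codewords.
Minimum distance d = smallest w > 0 with A_w > 0 = 1.
Sanity: Σ A_w = 16 = 2^4 = 16 ✓.


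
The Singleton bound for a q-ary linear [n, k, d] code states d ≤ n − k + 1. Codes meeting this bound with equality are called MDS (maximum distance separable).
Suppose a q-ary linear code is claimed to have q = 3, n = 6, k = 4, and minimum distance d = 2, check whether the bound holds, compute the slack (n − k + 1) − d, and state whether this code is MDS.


Singleton RHS = n − k + 1 = 3, slack = 1, bound satisfied, not MDS.

Singleton bound: d ≤ n − k + 1.
Here n = 6, k = 4, so n − k + 1 = 3.
Given d = 2, check d ≤ 3: YES.
Slack = (n − k + 1) − d = 1.
The code is NOT MDS (slack = 1 > 0).
Description: the claimed parameters are [6, 4, 2]_3; such a code would be non-MDS.


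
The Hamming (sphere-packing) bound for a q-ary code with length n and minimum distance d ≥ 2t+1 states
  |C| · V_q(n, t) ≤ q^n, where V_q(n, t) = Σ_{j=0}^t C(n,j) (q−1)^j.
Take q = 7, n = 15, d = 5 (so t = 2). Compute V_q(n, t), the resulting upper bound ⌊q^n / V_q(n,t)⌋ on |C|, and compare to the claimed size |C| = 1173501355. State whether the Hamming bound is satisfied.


V_q(n, t) = 3871, q^n = 4747561509943, Hamming bound = 1226443169, |C| = 1173501355 ≤ bound (satisfied).

Step 1: Compute V_q(n, t) = Σ_{j=0}^2 C(n, j) (q−1)^j.
  j = 0: C(15,0)·(6)^0 = 1·1 = 1.
  j = 1: C(15,1)·(6)^1 = 15·6 = 90.
  j = 2: C(15,2)·(6)^2 = 105·36 = 3780.
  V_q(n, t) = 1 + 90 + 3780 = 3871.
Step 2: q^n = 7^15 = 4747561509943.
Step 3: Hamming bound ⌊q^n / V_q(n,t)⌋ = ⌊4747561509943/3871⌋ = 1226443169.
Step 4: Compare |C| = 1173501355 to 1226443169: satisfied.
The claimed |C| lies below the Hamming bound.


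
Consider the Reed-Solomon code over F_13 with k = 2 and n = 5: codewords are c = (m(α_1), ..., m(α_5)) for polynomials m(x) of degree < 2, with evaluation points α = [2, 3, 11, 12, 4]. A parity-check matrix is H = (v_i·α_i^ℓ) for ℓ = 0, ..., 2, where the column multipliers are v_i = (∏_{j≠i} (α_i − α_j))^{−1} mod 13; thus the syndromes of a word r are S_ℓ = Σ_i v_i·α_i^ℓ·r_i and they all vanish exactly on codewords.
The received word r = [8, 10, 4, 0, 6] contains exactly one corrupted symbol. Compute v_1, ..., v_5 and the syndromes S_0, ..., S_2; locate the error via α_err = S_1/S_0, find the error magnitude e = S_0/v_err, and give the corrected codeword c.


S = (3, 6, 12), error at position 1, error magnitude e = 7, c = [1, 10, 4, 0, 6].

Step 1: column multipliers v_i = (∏_{j≠i}(α_i − α_j))^{−1} mod 13.
  i = 1 (α = 2): (2−3)(2−11)(2−12)(2−4) = (−1)·(−9)·(−10)·(−2) = 180 ≡ 11, so v_1 = 11^{−1} = 6 (mod 13).
  i = 2 (α = 3): (3−2)(3−11)(3−12)(3−4) = 1·(−8)·(−9)·(−1) = −72 ≡ 6, so v_2 = 6^{−1} = 11 (mod 13).
  i = 3 (α = 11): (11−2)(11−3)(11−12)(11−4) = 9·8·(−1)·7 = −504 ≡ 3, so v_3 = 3^{−1} = 9 (mod 13).
  i = 4 (α = 12): (12−2)(12−3)(12−11)(12−4) = 10·9·1·8 = 720 ≡ 5, so v_4 = 5^{−1} = 8 (mod 13).
  i = 5 (α = 4): (4−2)(4−3)(4−11)(4−12) = 2·1·(−7)·(−8) = 112 ≡ 8, so v_5 = 8^{−1} = 5 (mod 13).
  v = [6, 11, 9, 8, 5].
Step 2: syndromes of r = [8, 10, 4, 0, 6] (all sums mod 13).
  S_0 = Σ v_i r_i = 6·8 + 11·10 + 9·4 + 8·0 + 5·6 = 224 ≡ 3.
  S_1 = Σ v_i α_i r_i = 6·2·8 + 11·3·10 + 9·11·4 + 8·12·0 + 5·4·6 = 942 ≡ 6.
  α_i^2 mod 13 = [4, 9, 4, 1, 3].
  S_2 = Σ v_i α_i^2 r_i = 6·4·8 + 11·9·10 + 9·4·4 + 8·1·0 + 5·3·6 = 1416 ≡ 12.
  S = (3, 6, 12) ≠ 0, so r is not a codeword (an error is present).
Step 3: locate the error. For a single error e at position i, S_ℓ = v_i·e·α_i^ℓ, so α_err = S_1/S_0.
  S_0^{−1} = 3^{−1} = 9 (mod 13), so α_err = 6·9 = 54 ≡ 2 = α_1. Error position i = 1.
  Consistency check: S_2/S_1 = 12·11 = 132 ≡ 2 = α_err ✓ (single-error assumption holds).
Step 4: error magnitude e = S_0/v_1 = S_0·∏_{j≠1}(α_1 − α_j) = 3·11 = 33 ≡ 7 (mod 13).
Step 5: correct position 1: c_1 = r_1 − e = 8 − 7 ≡ 1 (mod 13). Hence c = [1, 10, 4, 0, 6].
  Check: interpolating c through the α_i gives m(x) = 9 + 9·x (degree < 2) with m(α_i) = c_i for every i, so c is indeed a codeword.


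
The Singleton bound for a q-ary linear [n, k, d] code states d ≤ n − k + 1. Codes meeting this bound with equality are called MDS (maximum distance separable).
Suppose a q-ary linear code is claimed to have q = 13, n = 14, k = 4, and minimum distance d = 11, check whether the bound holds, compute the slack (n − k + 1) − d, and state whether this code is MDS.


Singleton RHS = n − k + 1 = 11, slack = 0, bound satisfied, MDS.

Singleton bound: d ≤ n − k + 1.
Here n = 14, k = 4, so n − k + 1 = 11.
Given d = 11, check d ≤ 11: YES.
Slack = (n − k + 1) − d = 0.
The code is MDS (slack = 0).
Description: the claimed parameters are [14, 4, 11]_13; such a code would be MDS (meets Singleton bound).


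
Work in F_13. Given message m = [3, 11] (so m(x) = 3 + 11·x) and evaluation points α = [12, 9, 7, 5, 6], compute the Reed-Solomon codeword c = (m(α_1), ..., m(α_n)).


c = [5, 11, 2, 6, 4]

Message polynomial: m(x) = 3 + 11·x (mod 13).
For each evaluation point α_i, compute m(α_i) mod 13:
  α_1 = 12: Horner steps 11 → 5, so m(12) = 5.
  α_2 = 9: Horner steps 11 → 11, so m(9) = 11.
  α_3 = 7: Horner steps 11 → 2, so m(7) = 2.
  α_4 = 5: Horner steps 11 → 6, so m(5) = 6.
  α_5 = 6: Horner steps 11 → 4, so m(6) = 4.
Codeword c = [5, 11, 2, 6, 4] ∈ F_13^5.


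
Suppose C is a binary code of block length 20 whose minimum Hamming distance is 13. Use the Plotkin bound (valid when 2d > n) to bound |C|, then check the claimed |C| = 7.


Plotkin bound M ≤ 4; given |C| = 7 > bound (violated).

Check applicability: 2d = 26, n = 20.
2d − n = 6 > 0, so Plotkin applies.
Compute d/(2d−n) = 13/6 ≈ 2.1667.
⌊d/(2d−n)⌋ = 2.
Plotkin bound: M ≤ 2·2 = 4.
Given |C| = 7, check: VIOLATED.
This |C| is above the Plotkin bound, so no binary code with n = 20, d = 13 and 7 codewords exists.


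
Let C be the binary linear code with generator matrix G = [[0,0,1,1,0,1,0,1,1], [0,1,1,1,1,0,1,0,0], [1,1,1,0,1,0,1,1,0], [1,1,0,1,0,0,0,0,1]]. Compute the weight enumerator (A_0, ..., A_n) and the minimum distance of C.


Weight distribution: A_0 = 1, A_3 = 3, A_4 = 3, A_5 = 4, A_6 = 4, A_7 = 1. Minimum distance d = 3.

Enumerate all 2^4 = 16 messages m ∈ F_2^4.
For each, compute codeword c = mG in F_2^9, then tally its weight.
  m = 0000 → c = 000000000, weight = 0.
  m = 1000 → c = 001101011, weight = 5.
  m = 0100 → c = 011110100, weight = 5.
  m = 1100 → c = 010011111, weight = 6.
  m = 0010 → c = 111010110, weight = 6.
  m = 1010 → c = 110111101, weight = 7.
  m = 0110 → c = 100100010, weight = 3.
  m = 1110 → c = 101001001, weight = 4.
  m = 0001 → c = 110100001, weight = 4.
  m = 1001 → c = 111001010, weight = 5.
  m = 0101 → c = 101010101, weight = 5.
  m = 1101 → c = 100111110, weight = 6.
  m = 0011 → c = 001110111, weight = 6.
  m = 1011 → c = 000011100, weight = 3.
  m = 0111 → c = 010000011, weight = 3.
  m = 1111 → c = 011101000, weight = 4.
Tally weights:
  weight 0: 1 codewords.
  weight 3: 3 codewords.
  weight 4: 3 codewords.
  weight 5: 4 codewords.
  weight 6: 4 codewords.
  weight 7: 1 codewords.
Minimum distance d = smallest w > 0 with A_w > 0 = 3.
Sanity: Σ A_w = 16 = 2^4 = 16 ✓.


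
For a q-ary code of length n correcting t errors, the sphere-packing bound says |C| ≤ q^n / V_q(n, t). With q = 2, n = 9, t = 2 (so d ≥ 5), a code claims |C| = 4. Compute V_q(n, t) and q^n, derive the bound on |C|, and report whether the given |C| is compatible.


V_q(n, t) = 46, q^n = 512, Hamming bound = 11, |C| = 4 ≤ bound (satisfied).

Step 1: Compute V_q(n, t) = Σ_{j=0}^2 C(n, j) (q−1)^j.
  j = 0: C(9,0)·(1)^0 = 1·1 = 1.
  j = 1: C(9,1)·(1)^1 = 9·1 = 9.
  j = 2: C(9,2)·(1)^2 = 36·1 = 36.
  V_q(n, t) = 1 + 9 + 36 = 46.
Step 2: q^n = 2^9 = 512.
Step 3: Hamming bound ⌊q^n / V_q(n,t)⌋ = ⌊512/46⌋ = 11.
Step 4: Compare |C| = 4 to 11: satisfied.
The claimed |C| lies below the Hamming bound.


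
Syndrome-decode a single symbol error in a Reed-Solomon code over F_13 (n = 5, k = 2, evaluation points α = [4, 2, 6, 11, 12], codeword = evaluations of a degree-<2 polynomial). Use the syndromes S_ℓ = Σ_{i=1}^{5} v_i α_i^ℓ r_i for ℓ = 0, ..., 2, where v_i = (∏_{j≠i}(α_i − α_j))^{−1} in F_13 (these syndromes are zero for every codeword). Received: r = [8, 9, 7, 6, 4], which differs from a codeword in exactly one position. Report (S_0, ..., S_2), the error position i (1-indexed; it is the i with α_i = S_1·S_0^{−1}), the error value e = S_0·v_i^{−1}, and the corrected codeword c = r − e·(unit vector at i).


S = (6, 1, 11), error at position 4, error magnitude e = 8, c = [8, 9, 7, 11, 4].

Step 1: column multipliers v_i = (∏_{j≠i}(α_i − α_j))^{−1} mod 13.
  i = 1 (α = 4): (4−2)(4−6)(4−11)(4−12) = 2·(−2)·(−7)·(−8) = −224 ≡ 10, so v_1 = 10^{−1} = 4 (mod 13).
  i = 2 (α = 2): (2−4)(2−6)(2−11)(2−12) = (−2)·(−4)·(−9)·(−10) = 720 ≡ 5, so v_2 = 5^{−1} = 8 (mod 13).
  i = 3 (α = 6): (6−4)(6−2)(6−11)(6−12) = 2·4·(−5)·(−6) = 240 ≡ 6, so v_3 = 6^{−1} = 11 (mod 13).
  i = 4 (α = 11): (11−4)(11−2)(11−6)(11−12) = 7·9·5·(−1) = −315 ≡ 10, so v_4 = 10^{−1} = 4 (mod 13).
  i = 5 (α = 12): (12−4)(12−2)(12−6)(12−11) = 8·10·6·1 = 480 ≡ 12, so v_5 = 12^{−1} = 12 (mod 13).
  v = [4, 8, 11, 4, 12].
Step 2: syndromes of r = [8, 9, 7, 6, 4] (all sums mod 13).
  S_0 = Σ v_i r_i = 4·8 + 8·9 + 11·7 + 4·6 + 12·4 = 253 ≡ 6.
  S_1 = Σ v_i α_i r_i = 4·4·8 + 8·2·9 + 11·6·7 + 4·11·6 + 12·12·4 = 1574 ≡ 1.
  α_i^2 mod 13 = [3, 4, 10, 4, 1].
  S_2 = Σ v_i α_i^2 r_i = 4·3·8 + 8·4·9 + 11·10·7 + 4·4·6 + 12·1·4 = 1298 ≡ 11.
  S = (6, 1, 11) ≠ 0, so r is not a codeword (an error is present).
Step 3: locate the error. For a single error e at position i, S_ℓ = v_i·e·α_i^ℓ, so α_err = S_1/S_0.
  S_0^{−1} = 6^{−1} = 11 (mod 13), so α_err = 1·11 = 11 ≡ 11 = α_4. Error position i = 4.
  Consistency check: S_2/S_1 = 11·1 = 11 ≡ 11 = α_err ✓ (single-error assumption holds).
Step 4: error magnitude e = S_0/v_4 = S_0·∏_{j≠4}(α_4 − α_j) = 6·10 = 60 ≡ 8 (mod 13).
Step 5: correct position 4: c_4 = r_4 − e = 6 − 8 ≡ 11 (mod 13). Hence c = [8, 9, 7, 11, 4].
  Check: interpolating c through the α_i gives m(x) = 10 + 6·x (degree < 2) with m(α_i) = c_i for every i, so c is indeed a codeword.


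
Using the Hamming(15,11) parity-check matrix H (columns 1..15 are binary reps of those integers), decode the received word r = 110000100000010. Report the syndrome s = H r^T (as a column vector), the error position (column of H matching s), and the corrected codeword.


s = (1, 0, 1, 0)^T, error position = 10, corrected codeword c = 110000100100010

Compute s = H r^T mod 2 one row at a time:
  s_1 = 0 + 0 + 0 + 0 + 0 + 0 + 1 + 0 = 1 ≡ 1 (mod 2).
  s_2 = 0 + 0 + 0 + 1 + 0 + 0 + 1 + 0 = 2 ≡ 0 (mod 2).
  s_3 = 1 + 0 + 0 + 1 + 0 + 0 + 1 + 0 = 3 ≡ 1 (mod 2).
  s_4 = 1 + 0 + 0 + 1 + 0 + 0 + 0 + 0 = 2 ≡ 0 (mod 2).
s = (1, 0, 1, 0)^T — this equals column 10 of H (binary 1010), so error is at position 10.
Correct: flip bit 10 of r = 110000100000010 to get c = 110000100100010.


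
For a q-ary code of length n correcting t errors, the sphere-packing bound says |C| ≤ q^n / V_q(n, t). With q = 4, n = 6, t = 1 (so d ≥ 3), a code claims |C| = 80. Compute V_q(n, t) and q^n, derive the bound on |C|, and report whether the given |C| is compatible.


V_q(n, t) = 19, q^n = 4096, Hamming bound = 215, |C| = 80 ≤ bound (satisfied).

Step 1: Compute V_q(n, t) = Σ_{j=0}^1 C(n, j) (q−1)^j.
  j = 0: C(6,0)·(3)^0 = 1·1 = 1.
  j = 1: C(6,1)·(3)^1 = 6·3 = 18.
  V_q(n, t) = 1 + 18 = 19.
Step 2: q^n = 4^6 = 4096.
Step 3: Hamming bound ⌊q^n / V_q(n,t)⌋ = ⌊4096/19⌋ = 215.
Step 4: Compare |C| = 80 to 215: satisfied.
The claimed |C| lies below the Hamming bound.


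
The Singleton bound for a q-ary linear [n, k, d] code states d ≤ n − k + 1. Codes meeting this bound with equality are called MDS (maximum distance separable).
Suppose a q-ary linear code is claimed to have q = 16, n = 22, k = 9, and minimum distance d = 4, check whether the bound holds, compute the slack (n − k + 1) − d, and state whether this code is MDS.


Singleton RHS = n − k + 1 = 14, slack = 10, bound satisfied, not MDS.

Singleton bound: d ≤ n − k + 1.
Here n = 22, k = 9, so n − k + 1 = 14.
Given d = 4, check d ≤ 14: YES.
Slack = (n − k + 1) − d = 10.
The code is NOT MDS (slack = 10 > 0).
Description: the claimed parameters are [22, 9, 4]_16; such a code would be non-MDS.


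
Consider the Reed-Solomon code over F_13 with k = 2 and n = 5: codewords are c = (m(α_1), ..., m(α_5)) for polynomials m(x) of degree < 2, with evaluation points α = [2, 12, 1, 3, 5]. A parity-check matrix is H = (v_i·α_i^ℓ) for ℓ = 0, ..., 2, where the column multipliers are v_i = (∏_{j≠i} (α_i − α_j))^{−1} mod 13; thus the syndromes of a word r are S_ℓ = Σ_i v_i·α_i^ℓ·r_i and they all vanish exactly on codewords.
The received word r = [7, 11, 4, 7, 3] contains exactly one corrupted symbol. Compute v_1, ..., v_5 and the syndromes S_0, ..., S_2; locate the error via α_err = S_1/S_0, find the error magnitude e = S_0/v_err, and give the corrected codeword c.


S = (1, 3, 9), error at position 4, error magnitude e = 10, c = [7, 11, 4, 10, 3].

Step 1: column multipliers v_i = (∏_{j≠i}(α_i − α_j))^{−1} mod 13.
  i = 1 (α = 2): (2−12)(2−1)(2−3)(2−5) = (−10)·1·(−1)·(−3) = −30 ≡ 9, so v_1 = 9^{−1} = 3 (mod 13).
  i = 2 (α = 12): (12−2)(12−1)(12−3)(12−5) = 10·11·9·7 = 6930 ≡ 1, so v_2 = 1^{−1} = 1 (mod 13).
  i = 3 (α = 1): (1−2)(1−12)(1−3)(1−5) = (−1)·(−11)·(−2)·(−4) = 88 ≡ 10, so v_3 = 10^{−1} = 4 (mod 13).
  i = 4 (α = 3): (3−2)(3−12)(3−1)(3−5) = 1·(−9)·2·(−2) = 36 ≡ 10, so v_4 = 10^{−1} = 4 (mod 13).
  i = 5 (α = 5): (5−2)(5−12)(5−1)(5−3) = 3·(−7)·4·2 = −168 ≡ 1, so v_5 = 1^{−1} = 1 (mod 13).
  v = [3, 1, 4, 4, 1].
Step 2: syndromes of r = [7, 11, 4, 7, 3] (all sums mod 13).
  S_0 = Σ v_i r_i = 3·7 + 1·11 + 4·4 + 4·7 + 1·3 = 79 ≡ 1.
  S_1 = Σ v_i α_i r_i = 3·2·7 + 1·12·11 + 4·1·4 + 4·3·7 + 1·5·3 = 289 ≡ 3.
  α_i^2 mod 13 = [4, 1, 1, 9, 12].
  S_2 = Σ v_i α_i^2 r_i = 3·4·7 + 1·1·11 + 4·1·4 + 4·9·7 + 1·12·3 = 399 ≡ 9.
  S = (1, 3, 9) ≠ 0, so r is not a codeword (an error is present).
Step 3: locate the error. For a single error e at position i, S_ℓ = v_i·e·α_i^ℓ, so α_err = S_1/S_0.
  S_0^{−1} = 1^{−1} = 1 (mod 13), so α_err = 3·1 = 3 ≡ 3 = α_4. Error position i = 4.
  Consistency check: S_2/S_1 = 9·9 = 81 ≡ 3 = α_err ✓ (single-error assumption holds).
Step 4: error magnitude e = S_0/v_4 = S_0·∏_{j≠4}(α_4 − α_j) = 1·10 = 10 ≡ 10 (mod 13).
Step 5: correct position 4: c_4 = r_4 − e = 7 − 10 ≡ 10 (mod 13). Hence c = [7, 11, 4, 10, 3].
  Check: interpolating c through the α_i gives m(x) = 1 + 3·x (degree < 2) with m(α_i) = c_i for every i, so c is indeed a codeword.


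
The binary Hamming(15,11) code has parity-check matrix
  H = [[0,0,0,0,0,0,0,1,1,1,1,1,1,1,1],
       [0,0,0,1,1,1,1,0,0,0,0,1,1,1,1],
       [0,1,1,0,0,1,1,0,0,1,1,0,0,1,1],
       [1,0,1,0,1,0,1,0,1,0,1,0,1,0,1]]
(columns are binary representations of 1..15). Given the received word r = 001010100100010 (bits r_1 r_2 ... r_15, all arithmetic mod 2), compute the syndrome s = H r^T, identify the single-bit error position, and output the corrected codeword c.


s = (0, 1, 0, 1)^T, error position = 5, corrected codeword c = 001000100100010

Compute s = H r^T mod 2 one row at a time:
  s_1 = 0 + 0 + 1 + 0 + 0 + 0 + 1 + 0 = 2 ≡ 0 (mod 2).
  s_2 = 0 + 1 + 0 + 1 + 0 + 0 + 1 + 0 = 3 ≡ 1 (mod 2).
  s_3 = 0 + 1 + 0 + 1 + 1 + 0 + 1 + 0 = 4 ≡ 0 (mod 2).
  s_4 = 0 + 1 + 1 + 1 + 0 + 0 + 0 + 0 = 3 ≡ 1 (mod 2).
s = (0, 1, 0, 1)^T — this equals column 5 of H (binary 0101), so error is at position 5.
Correct: flip bit 5 of r = 001010100100010 to get c = 001000100100010.


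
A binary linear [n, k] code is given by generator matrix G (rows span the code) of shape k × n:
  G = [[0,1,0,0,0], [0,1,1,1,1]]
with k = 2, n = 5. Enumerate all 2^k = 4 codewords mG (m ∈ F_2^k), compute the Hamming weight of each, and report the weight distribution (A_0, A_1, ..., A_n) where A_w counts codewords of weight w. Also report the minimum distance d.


Weight distribution: A_0 = 1, A_1 = 1, A_3 = 1, A_4 = 1. Minimum distance d = 1.

Enumerate all 2^2 = 4 messages m ∈ F_2^2.
For each, compute codeword c = mG in F_2^5, then tally its weight.
  m = 00 → c = 00000, weight = 0.
  m = 10 → c = 01000, weight = 1.
  m = 01 → c = 01111, weight = 4.
  m = 11 → c = 00111, weight = 3.
Tally weights:
  weight 0: 1 codewords.
  weight 1: 1 codewords.
  weight 3: 1 codewords.
  weight 4: 1 codewords.
Minimum distance d = smallest w > 0 with A_w > 0 = 1.
Sanity: Σ A_w = 4 = 2^2 = 4 ✓.


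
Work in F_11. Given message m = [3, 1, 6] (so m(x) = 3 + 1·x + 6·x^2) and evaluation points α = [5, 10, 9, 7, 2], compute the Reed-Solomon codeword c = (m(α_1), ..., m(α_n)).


c = [4, 8, 3, 7, 7]

Message polynomial: m(x) = 3 + 1·x + 6·x^2 (mod 11).
For each evaluation point α_i, compute m(α_i) mod 11:
  α_1 = 5: Horner steps 6 → 9 → 4, so m(5) = 4.
  α_2 = 10: Horner steps 6 → 6 → 8, so m(10) = 8.
  α_3 = 9: Horner steps 6 → 0 → 3, so m(9) = 3.
  α_4 = 7: Horner steps 6 → 10 → 7, so m(7) = 7.
  α_5 = 2: Horner steps 6 → 2 → 7, so m(2) = 7.
Codeword c = [4, 8, 3, 7, 7] ∈ F_11^5.


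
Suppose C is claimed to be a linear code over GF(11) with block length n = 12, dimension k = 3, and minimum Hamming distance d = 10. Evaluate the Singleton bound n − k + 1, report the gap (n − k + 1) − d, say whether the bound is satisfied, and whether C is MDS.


Singleton RHS = n − k + 1 = 10, slack = 0, bound satisfied, MDS.

Singleton bound: d ≤ n − k + 1.
Here n = 12, k = 3, so n − k + 1 = 10.
Given d = 10, check d ≤ 10: YES.
Slack = (n − k + 1) − d = 0.
The code is MDS (slack = 0).
Description: the claimed parameters are [12, 3, 10]_11; such a code would be MDS (meets Singleton bound).


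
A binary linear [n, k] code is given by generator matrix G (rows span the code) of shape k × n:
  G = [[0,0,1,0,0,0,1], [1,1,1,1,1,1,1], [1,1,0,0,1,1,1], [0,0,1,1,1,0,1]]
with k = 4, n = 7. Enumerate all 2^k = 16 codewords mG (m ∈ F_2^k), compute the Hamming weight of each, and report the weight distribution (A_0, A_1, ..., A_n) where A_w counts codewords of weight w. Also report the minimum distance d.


Weight distribution: A_0 = 1, A_2 = 6, A_3 = 1, A_4 = 1, A_5 = 6, A_7 = 1. Minimum distance d = 2.

Enumerate all 2^4 = 16 messages m ∈ F_2^4.
For each, compute codeword c = mG in F_2^7, then tally its weight.
  m = 0000 → c = 0000000, weight = 0.
  m = 1000 → c = 0010001, weight = 2.
  m = 0100 → c = 1111111, weight = 7.
  m = 1100 → c = 1101110, weight = 5.
  m = 0010 → c = 1100111, weight = 5.
  m = 1010 → c = 1110110, weight = 5.
  m = 0110 → c = 0011000, weight = 2.
  m = 1110 → c = 0001001, weight = 2.
  m = 0001 → c = 0011101, weight = 4.
  m = 1001 → c = 0001100, weight = 2.
  m = 0101 → c = 1100010, weight = 3.
  m = 1101 → c = 1110011, weight = 5.
  m = 0011 → c = 1111010, weight = 5.
  m = 1011 → c = 1101011, weight = 5.
  m = 0111 → c = 0000101, weight = 2.
  m = 1111 → c = 0010100, weight = 2.
Tally weights:
  weight 0: 1 codewords.
  weight 2: 6 codewords.
  weight 3: 1 codewords.
  weight 4: 1 codewords.
  weight 5: 6 codewords.
  weight 7: 1 codewords.
Minimum distance d = smallest w > 0 with A_w > 0 = 2.
Sanity: Σ A_w = 16 = 2^4 = 16 ✓.


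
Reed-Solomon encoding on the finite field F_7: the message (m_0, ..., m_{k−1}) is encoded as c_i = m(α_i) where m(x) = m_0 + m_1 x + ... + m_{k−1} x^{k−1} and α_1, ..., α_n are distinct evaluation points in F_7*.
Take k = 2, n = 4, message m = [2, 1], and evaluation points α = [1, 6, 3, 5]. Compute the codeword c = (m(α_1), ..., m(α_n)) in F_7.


c = [3, 1, 5, 0]

Message polynomial: m(x) = 2 + 1·x (mod 7).
For each evaluation point α_i, compute m(α_i) mod 7:
  α_1 = 1: Horner steps 1 → 3, so m(1) = 3.
  α_2 = 6: Horner steps 1 → 1, so m(6) = 1.
  α_3 = 3: Horner steps 1 → 5, so m(3) = 5.
  α_4 = 5: Horner steps 1 → 0, so m(5) = 0.
Codeword c = [3, 1, 5, 0] ∈ F_7^4.


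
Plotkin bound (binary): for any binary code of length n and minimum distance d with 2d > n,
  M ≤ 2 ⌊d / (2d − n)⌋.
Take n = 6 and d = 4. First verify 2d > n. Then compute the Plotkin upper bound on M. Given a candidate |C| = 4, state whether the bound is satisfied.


Plotkin bound M ≤ 4; given |C| = 4 ≤ bound (satisfied).

Check applicability: 2d = 8, n = 6.
2d − n = 2 > 0, so Plotkin applies.
Compute d/(2d−n) = 4/2 ≈ 2.0000.
⌊d/(2d−n)⌋ = 2.
Plotkin bound: M ≤ 2·2 = 4.
Given |C| = 4, check: satisfied.
This |C| is at the Plotkin bound.


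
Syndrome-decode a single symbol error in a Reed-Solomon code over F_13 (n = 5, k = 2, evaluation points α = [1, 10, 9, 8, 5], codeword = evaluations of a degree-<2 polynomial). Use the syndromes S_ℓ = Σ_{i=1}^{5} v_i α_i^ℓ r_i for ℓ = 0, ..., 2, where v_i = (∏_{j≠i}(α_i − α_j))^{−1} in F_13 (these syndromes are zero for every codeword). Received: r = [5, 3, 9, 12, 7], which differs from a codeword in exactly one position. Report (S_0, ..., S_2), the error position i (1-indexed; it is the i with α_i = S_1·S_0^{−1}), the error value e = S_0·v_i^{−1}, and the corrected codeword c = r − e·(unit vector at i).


S = (12, 5, 1), error at position 4, error magnitude e = 10, c = [5, 3, 9, 2, 7].

Step 1: column multipliers v_i = (∏_{j≠i}(α_i − α_j))^{−1} mod 13.
  i = 1 (α = 1): (1−10)(1−9)(1−8)(1−5) = (−9)·(−8)·(−7)·(−4) = 2016 ≡ 1, so v_1 = 1^{−1} = 1 (mod 13).
  i = 2 (α = 10): (10−1)(10−9)(10−8)(10−5) = 9·1·2·5 = 90 ≡ 12, so v_2 = 12^{−1} = 12 (mod 13).
  i = 3 (α = 9): (9−1)(9−10)(9−8)(9−5) = 8·(−1)·1·4 = −32 ≡ 7, so v_3 = 7^{−1} = 2 (mod 13).
  i = 4 (α = 8): (8−1)(8−10)(8−9)(8−5) = 7·(−2)·(−1)·3 = 42 ≡ 3, so v_4 = 3^{−1} = 9 (mod 13).
  i = 5 (α = 5): (5−1)(5−10)(5−9)(5−8) = 4·(−5)·(−4)·(−3) = −240 ≡ 7, so v_5 = 7^{−1} = 2 (mod 13).
  v = [1, 12, 2, 9, 2].
Step 2: syndromes of r = [5, 3, 9, 12, 7] (all sums mod 13).
  S_0 = Σ v_i r_i = 1·5 + 12·3 + 2·9 + 9·12 + 2·7 = 181 ≡ 12.
  S_1 = Σ v_i α_i r_i = 1·1·5 + 12·10·3 + 2·9·9 + 9·8·12 + 2·5·7 = 1461 ≡ 5.
  α_i^2 mod 13 = [1, 9, 3, 12, 12].
  S_2 = Σ v_i α_i^2 r_i = 1·1·5 + 12·9·3 + 2·3·9 + 9·12·12 + 2·12·7 = 1847 ≡ 1.
  S = (12, 5, 1) ≠ 0, so r is not a codeword (an error is present).
Step 3: locate the error. For a single error e at position i, S_ℓ = v_i·e·α_i^ℓ, so α_err = S_1/S_0.
  S_0^{−1} = 12^{−1} = 12 (mod 13), so α_err = 5·12 = 60 ≡ 8 = α_4. Error position i = 4.
  Consistency check: S_2/S_1 = 1·8 = 8 ≡ 8 = α_err ✓ (single-error assumption holds).
Step 4: error magnitude e = S_0/v_4 = S_0·∏_{j≠4}(α_4 − α_j) = 12·3 = 36 ≡ 10 (mod 13).
Step 5: correct position 4: c_4 = r_4 − e = 12 − 10 ≡ 2 (mod 13). Hence c = [5, 3, 9, 2, 7].
  Check: interpolating c through the α_i gives m(x) = 11 + 7·x (degree < 2) with m(α_i) = c_i for every i, so c is indeed a codeword.


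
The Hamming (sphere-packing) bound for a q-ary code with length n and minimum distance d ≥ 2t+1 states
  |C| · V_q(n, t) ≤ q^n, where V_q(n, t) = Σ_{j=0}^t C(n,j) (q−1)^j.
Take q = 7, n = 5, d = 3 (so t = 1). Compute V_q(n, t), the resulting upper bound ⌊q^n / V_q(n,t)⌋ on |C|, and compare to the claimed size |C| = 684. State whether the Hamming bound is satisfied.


V_q(n, t) = 31, q^n = 16807, Hamming bound = 542, |C| = 684 > bound (violated).

Step 1: Compute V_q(n, t) = Σ_{j=0}^1 C(n, j) (q−1)^j.
  j = 0: C(5,0)·(6)^0 = 1·1 = 1.
  j = 1: C(5,1)·(6)^1 = 5·6 = 30.
  V_q(n, t) = 1 + 30 = 31.
Step 2: q^n = 7^5 = 16807.
Step 3: Hamming bound ⌊q^n / V_q(n,t)⌋ = ⌊16807/31⌋ = 542.
Step 4: Compare |C| = 684 to 542: violated.
The claimed |C| lies above the Hamming bound, so no 7-ary code of length 5 with d ≥ 3 can have 684 codewords.


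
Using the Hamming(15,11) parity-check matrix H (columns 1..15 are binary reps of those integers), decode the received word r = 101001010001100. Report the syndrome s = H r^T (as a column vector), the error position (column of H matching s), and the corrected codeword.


s = (1, 1, 0, 1)^T, error position = 13, corrected codeword c = 101001010001000

Compute s = H r^T mod 2 one row at a time:
  s_1 = 1 + 0 + 0 + 0 + 1 + 1 + 0 + 0 = 3 ≡ 1 (mod 2).
  s_2 = 0 + 0 + 1 + 0 + 1 + 1 + 0 + 0 = 3 ≡ 1 (mod 2).
  s_3 = 0 + 1 + 1 + 0 + 0 + 0 + 0 + 0 = 2 ≡ 0 (mod 2).
  s_4 = 1 + 1 + 0 + 0 + 0 + 0 + 1 + 0 = 3 ≡ 1 (mod 2).
s = (1, 1, 0, 1)^T — this equals column 13 of H (binary 1101), so error is at position 13.
Correct: flip bit 13 of r = 101001010001100 to get c = 101001010001000.


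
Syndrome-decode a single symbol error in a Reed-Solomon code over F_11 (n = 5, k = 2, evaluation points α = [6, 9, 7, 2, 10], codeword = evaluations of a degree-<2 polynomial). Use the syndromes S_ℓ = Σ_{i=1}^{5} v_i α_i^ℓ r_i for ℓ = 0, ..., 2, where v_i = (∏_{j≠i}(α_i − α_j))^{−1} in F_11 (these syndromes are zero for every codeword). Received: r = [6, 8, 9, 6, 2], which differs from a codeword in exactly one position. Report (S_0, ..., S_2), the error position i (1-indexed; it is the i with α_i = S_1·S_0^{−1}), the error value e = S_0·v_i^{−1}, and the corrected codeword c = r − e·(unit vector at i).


S = (5, 8, 4), error at position 1, error magnitude e = 2, c = [4, 8, 9, 6, 2].

Step 1: column multipliers v_i = (∏_{j≠i}(α_i − α_j))^{−1} mod 11.
  i = 1 (α = 6): (6−9)(6−7)(6−2)(6−10) = (−3)·(−1)·4·(−4) = −48 ≡ 7, so v_1 = 7^{−1} = 8 (mod 11).
  i = 2 (α = 9): (9−6)(9−7)(9−2)(9−10) = 3·2·7·(−1) = −42 ≡ 2, so v_2 = 2^{−1} = 6 (mod 11).
  i = 3 (α = 7): (7−6)(7−9)(7−2)(7−10) = 1·(−2)·5·(−3) = 30 ≡ 8, so v_3 = 8^{−1} = 7 (mod 11).
  i = 4 (α = 2): (2−6)(2−9)(2−7)(2−10) = (−4)·(−7)·(−5)·(−8) = 1120 ≡ 9, so v_4 = 9^{−1} = 5 (mod 11).
  i = 5 (α = 10): (10−6)(10−9)(10−7)(10−2) = 4·1·3·8 = 96 ≡ 8, so v_5 = 8^{−1} = 7 (mod 11).
  v = [8, 6, 7, 5, 7].
Step 2: syndromes of r = [6, 8, 9, 6, 2] (all sums mod 11).
  S_0 = Σ v_i r_i = 8·6 + 6·8 + 7·9 + 5·6 + 7·2 = 203 ≡ 5.
  S_1 = Σ v_i α_i r_i = 8·6·6 + 6·9·8 + 7·7·9 + 5·2·6 + 7·10·2 = 1361 ≡ 8.
  α_i^2 mod 11 = [3, 4, 5, 4, 1].
  S_2 = Σ v_i α_i^2 r_i = 8·3·6 + 6·4·8 + 7·5·9 + 5·4·6 + 7·1·2 = 785 ≡ 4.
  S = (5, 8, 4) ≠ 0, so r is not a codeword (an error is present).
Step 3: locate the error. For a single error e at position i, S_ℓ = v_i·e·α_i^ℓ, so α_err = S_1/S_0.
  S_0^{−1} = 5^{−1} = 9 (mod 11), so α_err = 8·9 = 72 ≡ 6 = α_1. Error position i = 1.
  Consistency check: S_2/S_1 = 4·7 = 28 ≡ 6 = α_err ✓ (single-error assumption holds).
Step 4: error magnitude e = S_0/v_1 = S_0·∏_{j≠1}(α_1 − α_j) = 5·7 = 35 ≡ 2 (mod 11).
Step 5: correct position 1: c_1 = r_1 − e = 6 − 2 ≡ 4 (mod 11). Hence c = [4, 8, 9, 6, 2].
  Check: interpolating c through the α_i gives m(x) = 7 + 5·x (degree < 2) with m(α_i) = c_i for every i, so c is indeed a codeword.


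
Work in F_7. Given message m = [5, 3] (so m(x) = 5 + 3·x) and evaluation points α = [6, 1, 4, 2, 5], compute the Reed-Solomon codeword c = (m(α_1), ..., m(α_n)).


c = [2, 1, 3, 4, 6]

Message polynomial: m(x) = 5 + 3·x (mod 7).
For each evaluation point α_i, compute m(α_i) mod 7:
  α_1 = 6: Horner steps 3 → 2, so m(6) = 2.
  α_2 = 1: Horner steps 3 → 1, so m(1) = 1.
  α_3 = 4: Horner steps 3 → 3, so m(4) = 3.
  α_4 = 2: Horner steps 3 → 4, so m(2) = 4.
  α_5 = 5: Horner steps 3 → 6, so m(5) = 6.
Codeword c = [2, 1, 3, 4, 6] ∈ F_7^5.


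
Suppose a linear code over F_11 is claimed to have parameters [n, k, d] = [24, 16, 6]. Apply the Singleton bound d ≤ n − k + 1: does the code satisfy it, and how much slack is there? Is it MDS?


Singleton RHS = n − k + 1 = 9, slack = 3, bound satisfied, not MDS.

Singleton bound: d ≤ n − k + 1.
Here n = 24, k = 16, so n − k + 1 = 9.
Given d = 6, check d ≤ 9: YES.
Slack = (n − k + 1) − d = 3.
The code is NOT MDS (slack = 3 > 0).
Description: the claimed parameters are [24, 16, 6]_11; such a code would be non-MDS.


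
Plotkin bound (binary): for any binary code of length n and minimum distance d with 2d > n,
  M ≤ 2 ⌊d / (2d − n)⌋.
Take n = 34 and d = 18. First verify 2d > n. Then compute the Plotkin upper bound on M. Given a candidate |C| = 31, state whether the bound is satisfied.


Plotkin bound M ≤ 18; given |C| = 31 > bound (violated).

Check applicability: 2d = 36, n = 34.
2d − n = 2 > 0, so Plotkin applies.
Compute d/(2d−n) = 18/2 ≈ 9.0000.
⌊d/(2d−n)⌋ = 9.
Plotkin bound: M ≤ 2·9 = 18.
Given |C| = 31, check: VIOLATED.
This |C| is above the Plotkin bound, so no binary code with n = 34, d = 18 and 31 codewords exists.


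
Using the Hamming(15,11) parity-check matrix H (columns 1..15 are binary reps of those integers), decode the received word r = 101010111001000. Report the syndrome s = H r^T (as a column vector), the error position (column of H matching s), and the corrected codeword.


s = (1, 1, 0, 1)^T, error position = 13, corrected codeword c = 101010111001100

Compute s = H r^T mod 2 one row at a time:
  s_1 = 1 + 1 + 0 + 0 + 1 + 0 + 0 + 0 = 3 ≡ 1 (mod 2).
  s_2 = 0 + 1 + 0 + 1 + 1 + 0 + 0 + 0 = 3 ≡ 1 (mod 2).
  s_3 = 0 + 1 + 0 + 1 + 0 + 0 + 0 + 0 = 2 ≡ 0 (mod 2).
  s_4 = 1 + 1 + 1 + 1 + 1 + 0 + 0 + 0 = 5 ≡ 1 (mod 2).
s = (1, 1, 0, 1)^T — this equals column 13 of H (binary 1101), so error is at position 13.
Correct: flip bit 13 of r = 101010111001000 to get c = 101010111001100.


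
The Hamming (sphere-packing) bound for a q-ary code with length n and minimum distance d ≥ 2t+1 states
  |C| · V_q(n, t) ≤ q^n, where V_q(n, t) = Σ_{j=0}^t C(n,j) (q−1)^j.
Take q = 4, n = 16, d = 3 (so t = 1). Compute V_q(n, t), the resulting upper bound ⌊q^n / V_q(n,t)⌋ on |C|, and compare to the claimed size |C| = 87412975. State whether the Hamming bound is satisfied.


V_q(n, t) = 49, q^n = 4294967296, Hamming bound = 87652393, |C| = 87412975 ≤ bound (satisfied).

Step 1: Compute V_q(n, t) = Σ_{j=0}^1 C(n, j) (q−1)^j.
  j = 0: C(16,0)·(3)^0 = 1·1 = 1.
  j = 1: C(16,1)·(3)^1 = 16·3 = 48.
  V_q(n, t) = 1 + 48 = 49.
Step 2: q^n = 4^16 = 4294967296.
Step 3: Hamming bound ⌊q^n / V_q(n,t)⌋ = ⌊4294967296/49⌋ = 87652393.
Step 4: Compare |C| = 87412975 to 87652393: satisfied.
The claimed |C| lies below the Hamming bound.
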